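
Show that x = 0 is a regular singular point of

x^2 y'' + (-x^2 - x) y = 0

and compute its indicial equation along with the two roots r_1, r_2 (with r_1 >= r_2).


Divide by x^2 to reach normal form y'' + P_1(x) y' + P_2(x) y = 0 with P_1(x) = 0 and P_2(x) = -1 - 1/x.
x = 0 is a singular point because the y-coefficient -1 - 1/x has a pole at x = 0.
It is a regular singular point because x P_1(x) = p(x) = 0 and x^2 P_2(x) = q(x) = -x^2 - x are polynomials, hence analytic at x = 0.
p(0) = 0,  q(0) = 0.
Indicial equation: r(r-1) + p(0) r + q(0) = 0, i.e. r^2 + (p(0) - 1) r + q(0) = 0, i.e. r^2 - 1 r = 0.
Discriminant: (-1)^2 - 4(0) = 1, so r = (1 ± 1)/2.
Solving: r_1 = 1, r_2 = 0.

indicial: r^2 - 1 r = 0; roots r_1 = 1, r_2 = 0


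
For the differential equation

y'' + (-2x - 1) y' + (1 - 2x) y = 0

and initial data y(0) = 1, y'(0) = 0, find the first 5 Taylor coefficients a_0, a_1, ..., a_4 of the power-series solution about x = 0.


Ansatz: y(x) = sum_{n>=0} a_n x^n, so y'(x) = sum_{n>=1} n a_n x^(n-1) and y''(x) = sum_{n>=2} n(n-1) a_n x^(n-2).
Substitute into P(x) y'' + Q(x) y' + R(x) y = 0 with P(x) = 1, Q(x) = -2x - 1, R(x) = 1 - 2x, and match powers of x.
Initial conditions: a_0 = 1, a_1 = 0.
Setting the coefficient of each power of x to zero and solving order by order (substituting the coefficients already found):
  x^0: 2 a_2 - a_1 + a_0 = 0  ->  2 a_2 = a_1 - a_0 = -1  ->  a_2 = -1/2
  x^1: 6 a_3 - 2 a_2 - a_1 - 2 a_0 = 0  ->  6 a_3 = 2 a_2 + a_1 + 2 a_0 = 1  ->  a_3 = 1/6
  x^2: 12 a_4 - 3 a_3 - 3 a_2 - 2 a_1 = 0  ->  12 a_4 = 3 a_3 + 3 a_2 + 2 a_1 = -1  ->  a_4 = -1/12
Truncated series: y(x) = 1 - (1/2) x^2 + (1/6) x^3 - (1/12) x^4 + O(x^5).

a_0 = 1; a_1 = 0; a_2 = -1/2; a_3 = 1/6; a_4 = -1/12


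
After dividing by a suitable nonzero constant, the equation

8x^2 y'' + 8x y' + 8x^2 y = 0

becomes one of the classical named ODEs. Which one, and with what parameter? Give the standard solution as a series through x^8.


All three coefficients share the factor 8; dividing through by 8 gives  x^2 y'' + x y' + x^2 y = 0.
This matches the Bessel equation x^2 y'' + x y' + (x^2 - nu^2) y = 0 with nu^2 = 0, so nu = 0; the solution bounded at x = 0 is J_0(x).
Frobenius at x = 0: indicial roots ±nu; for r = nu the recurrence k(k + 2nu) c_k = -c_{k-2} gives the standard series J_nu(x) = sum_{k>=0} (-1)^k / (k! (k+nu)!) (x/2)^(2k+nu). Evaluate the first 5 terms:
  k = 0: (-1)^0 / (0! * 0! * 2^0) x^0 = 1/(1*1*1) x^0 = (1) x^0
  k = 1: (-1)^1 / (1! * 1! * 2^2) x^2 = -1/(1*1*4) x^2 = (-1/4) x^2
  k = 2: (-1)^2 / (2! * 2! * 2^4) x^4 = 1/(2*2*16) x^4 = (1/64) x^4
  k = 3: (-1)^3 / (3! * 3! * 2^6) x^6 = -1/(6*6*64) x^6 = (-1/2304) x^6
  k = 4: (-1)^4 / (4! * 4! * 2^8) x^8 = 1/(24*24*256) x^8 = (1/147456) x^8
Hence J_0(x) = x^8/147456 - x^6/2304 + x^4/64 - x^2/4 + 1 + ....

J_0(x); series = x^8/147456 - x^6/2304 + x^4/64 - x^2/4 + 1


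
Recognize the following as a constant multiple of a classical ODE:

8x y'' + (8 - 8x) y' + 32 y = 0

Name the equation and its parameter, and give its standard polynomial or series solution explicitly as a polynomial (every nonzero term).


All three coefficients share the factor 8; dividing through by 8 gives  x y'' + (1 - x) y' + 4 y = 0.
This matches the Laguerre equation x y'' + (1 - x) y' + n y = 0 with n = 4; the polynomial solution is L_4(x).
With y = sum_k a_k x^k, matching x^k gives (k+1)k a_{k+1} + (k+1) a_{k+1} - k a_k + n a_k = 0, i.e. (k+1)^2 a_{k+1} = (k - n) a_k = (k - 4) a_k. The right side vanishes at k = 4, so the series terminates at degree 4.
Standard normalization L_n(0) = 1 gives a_0 = 1. Work upward with a_{k+1} = (k - 4) a_k / (k+1)^2:
  a_1 = (0 - 4)(1) / 1^2 = -4/1 = -4
  a_2 = (1 - 4)(-4) / 2^2 = 12/4 = 3
  a_3 = (2 - 4)(3) / 3^2 = -6/9 = -2/3
  a_4 = (3 - 4)(-2/3) / 4^2 = (2/3)/16 = 1/24
Hence L_4(x) = x^4/24 - 2 x^3/3 + 3 x^2 - 4 x + 1.

L_4(x); series = x^4/24 - 2 x^3/3 + 3 x^2 - 4 x + 1


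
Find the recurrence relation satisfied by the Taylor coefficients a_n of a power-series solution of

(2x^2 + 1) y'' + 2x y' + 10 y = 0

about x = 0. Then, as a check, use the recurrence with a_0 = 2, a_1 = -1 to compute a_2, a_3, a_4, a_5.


Substitute y = sum_n a_n x^n.
(1 + 2 x^2) y'' contributes (n+2)(n+1) a_{n+2} + 2 n(n-1) a_n at x^n.
2 x y'(x) contributes 2 n a_n at x^n.
10 y(x) contributes 10 a_n at x^n.
Matching x^n: (n+2)(n+1) a_{n+2} + (2 n(n-1) + 2 n + 10) a_n = 0.
Thus a_{n+2} = (-2 n(n-1) - 2 n - 10) / ((n+1)(n+2)) * a_n.

Check with a_0 = 2, a_1 = -1 (apply the recurrence for n = 0, 1, 2, 3): a_0 = 2, a_1 = -1, a_2 = -10, a_3 = 2, a_4 = 15, a_5 = -14/5.

a_(n+2) = (-2 n(n-1) - 2 n - 10) / ((n+1)(n+2)) * a_n; check: a_0 = 2, a_1 = -1, a_2 = -10, a_3 = 2, a_4 = 15, a_5 = -14/5


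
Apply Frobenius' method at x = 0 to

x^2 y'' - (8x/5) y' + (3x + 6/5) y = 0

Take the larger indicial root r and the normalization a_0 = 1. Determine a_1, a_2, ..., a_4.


Write in Frobenius form y'' + (p(x)/x) y' + (q(x)/x^2) y = 0:
  p(x) = -8/5,  q(x) = 3x + 6/5.
Indicial equation: r(r-1) + (-8/5) r + (6/5) = 0 -> roots r_1 = 2, r_2 = 3/5.
Take r = r_1 = 2. Let y(x) = x^r sum_{n>=0} a_n x^n with a_0 = 1.
Substitute y = x^r sum a_n x^n and match x^{r+n}. The recurrence is
  D(n) a_n + 3 a_{n-1} = 0,  where D(n) = (r+n)(r+n-1) + (-8/5)(r+n) + (6/5).
  a_n = -3 / D(n) * a_{n-1}.
Since the indicial polynomial factors as (r - r_1)(r - r_2), D(n) = (r_1 + n - r_1)(r_1 + n - r_2) = n(n + 7/5).
Evaluating step by step (a_0 = 1):
  n = 1: D(1) = 1(1 + 7/5) = 12/5; numerator = -3(1) = -3; a_1 = (-3)/(12/5) = -5/4
  n = 2: D(2) = 2(2 + 7/5) = 34/5; numerator = -3(-5/4) = 15/4; a_2 = (15/4)/(34/5) = 75/136
  n = 3: D(3) = 3(3 + 7/5) = 66/5; numerator = -3(75/136) = -225/136; a_3 = (-225/136)/(66/5) = -375/2992
  n = 4: D(4) = 4(4 + 7/5) = 108/5; numerator = -3(-375/2992) = 1125/2992; a_4 = (1125/2992)/(108/5) = 625/35904

r = 2; a_0 = 1; a_1 = -5/4; a_2 = 75/136; a_3 = -375/2992; a_4 = 625/35904


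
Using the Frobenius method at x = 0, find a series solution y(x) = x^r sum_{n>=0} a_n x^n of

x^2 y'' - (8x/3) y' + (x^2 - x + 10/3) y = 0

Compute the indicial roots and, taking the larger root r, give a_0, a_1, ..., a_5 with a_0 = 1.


Write in Frobenius form y'' + (p(x)/x) y' + (q(x)/x^2) y = 0:
  p(x) = -8/3,  q(x) = x^2 - x + 10/3.
Indicial equation: r(r-1) + (-8/3) r + (10/3) = 0 -> roots r_1 = 2, r_2 = 5/3.
Take r = r_1 = 2. Let y(x) = x^r sum_{n>=0} a_n x^n with a_0 = 1.
Substitute y = x^r sum a_n x^n and match x^{r+n}. The recurrence is
  D(n) a_n - 1 a_{n-1} + 1 a_{n-2} = 0,  where D(n) = (r+n)(r+n-1) + (-8/3)(r+n) + (10/3).
  a_n = [1 a_{n-1} - 1 a_{n-2}] / D(n).
Since the indicial polynomial factors as (r - r_1)(r - r_2), D(n) = (r_1 + n - r_1)(r_1 + n - r_2) = n(n + 1/3).
Evaluating step by step (a_0 = 1):
  n = 1: D(1) = 1(1 + 1/3) = 4/3; numerator = 1(1) = 1; a_1 = (1)/(4/3) = 3/4
  n = 2: D(2) = 2(2 + 1/3) = 14/3; numerator = 1(3/4) - 1(1) = -1/4; a_2 = (-1/4)/(14/3) = -3/56
  n = 3: D(3) = 3(3 + 1/3) = 10; numerator = 1(-3/56) - 1(3/4) = -45/56; a_3 = (-45/56)/(10) = -9/112
  n = 4: D(4) = 4(4 + 1/3) = 52/3; numerator = 1(-9/112) - 1(-3/56) = -3/112; a_4 = (-3/112)/(52/3) = -9/5824
  n = 5: D(5) = 5(5 + 1/3) = 80/3; numerator = 1(-9/5824) - 1(-9/112) = 459/5824; a_5 = (459/5824)/(80/3) = 1377/465920

r = 2; a_0 = 1; a_1 = 3/4; a_2 = -3/56; a_3 = -9/112; a_4 = -9/5824; a_5 = 1377/465920


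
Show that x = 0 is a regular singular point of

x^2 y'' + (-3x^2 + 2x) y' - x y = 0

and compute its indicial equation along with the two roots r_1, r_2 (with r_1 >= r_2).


Divide by x^2 to reach normal form y'' + P_1(x) y' + P_2(x) y = 0 with P_1(x) = -3 + 2/x and P_2(x) = -1/x.
x = 0 is a singular point because the y'-coefficient -3 + 2/x has a pole at x = 0 and the y-coefficient -1/x has a pole at x = 0.
It is a regular singular point because x P_1(x) = p(x) = 2 - 3x and x^2 P_2(x) = q(x) = -x are polynomials, hence analytic at x = 0.
p(0) = 2,  q(0) = 0.
Indicial equation: r(r-1) + p(0) r + q(0) = 0, i.e. r^2 + (p(0) - 1) r + q(0) = 0, i.e. r^2 + 1 r = 0.
Discriminant: (1)^2 - 4(0) = 1, so r = (-1 ± 1)/2.
Solving: r_1 = 0, r_2 = -1.

indicial: r^2 + 1 r = 0; roots r_1 = 0, r_2 = -1


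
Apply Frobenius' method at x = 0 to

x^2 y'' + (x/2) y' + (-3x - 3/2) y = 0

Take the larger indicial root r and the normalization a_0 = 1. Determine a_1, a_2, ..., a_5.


Write in Frobenius form y'' + (p(x)/x) y' + (q(x)/x^2) y = 0:
  p(x) = 1/2,  q(x) = -3x - 3/2.
Indicial equation: r(r-1) + (1/2) r + (-3/2) = 0 -> roots r_1 = 3/2, r_2 = -1.
Take r = r_1 = 3/2. Let y(x) = x^r sum_{n>=0} a_n x^n with a_0 = 1.
Substitute y = x^r sum a_n x^n and match x^{r+n}. The recurrence is
  D(n) a_n - 3 a_{n-1} = 0,  where D(n) = (r+n)(r+n-1) + (1/2)(r+n) + (-3/2).
  a_n = 3 / D(n) * a_{n-1}.
Since the indicial polynomial factors as (r - r_1)(r - r_2), D(n) = (r_1 + n - r_1)(r_1 + n - r_2) = n(n + 5/2).
Evaluating step by step (a_0 = 1):
  n = 1: D(1) = 1(1 + 5/2) = 7/2; numerator = 3(1) = 3; a_1 = (3)/(7/2) = 6/7
  n = 2: D(2) = 2(2 + 5/2) = 9; numerator = 3(6/7) = 18/7; a_2 = (18/7)/(9) = 2/7
  n = 3: D(3) = 3(3 + 5/2) = 33/2; numerator = 3(2/7) = 6/7; a_3 = (6/7)/(33/2) = 4/77
  n = 4: D(4) = 4(4 + 5/2) = 26; numerator = 3(4/77) = 12/77; a_4 = (12/77)/(26) = 6/1001
  n = 5: D(5) = 5(5 + 5/2) = 75/2; numerator = 3(6/1001) = 18/1001; a_5 = (18/1001)/(75/2) = 12/25025

r = 3/2; a_0 = 1; a_1 = 6/7; a_2 = 2/7; a_3 = 4/77; a_4 = 6/1001; a_5 = 12/25025


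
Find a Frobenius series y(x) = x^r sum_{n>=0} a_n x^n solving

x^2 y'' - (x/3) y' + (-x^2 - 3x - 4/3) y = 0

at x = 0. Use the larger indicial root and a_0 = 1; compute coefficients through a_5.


Write in Frobenius form y'' + (p(x)/x) y' + (q(x)/x^2) y = 0:
  p(x) = -1/3,  q(x) = -x^2 - 3x - 4/3.
Indicial equation: r(r-1) + (-1/3) r + (-4/3) = 0 -> roots r_1 = 2, r_2 = -2/3.
Take r = r_1 = 2. Let y(x) = x^r sum_{n>=0} a_n x^n with a_0 = 1.
Substitute y = x^r sum a_n x^n and match x^{r+n}. The recurrence is
  D(n) a_n - 3 a_{n-1} - 1 a_{n-2} = 0,  where D(n) = (r+n)(r+n-1) + (-1/3)(r+n) + (-4/3).
  a_n = [3 a_{n-1} + 1 a_{n-2}] / D(n).
Since the indicial polynomial factors as (r - r_1)(r - r_2), D(n) = (r_1 + n - r_1)(r_1 + n - r_2) = n(n + 8/3).
Evaluating step by step (a_0 = 1):
  n = 1: D(1) = 1(1 + 8/3) = 11/3; numerator = 3(1) = 3; a_1 = (3)/(11/3) = 9/11
  n = 2: D(2) = 2(2 + 8/3) = 28/3; numerator = 3(9/11) + 1(1) = 38/11; a_2 = (38/11)/(28/3) = 57/154
  n = 3: D(3) = 3(3 + 8/3) = 17; numerator = 3(57/154) + 1(9/11) = 27/14; a_3 = (27/14)/(17) = 27/238
  n = 4: D(4) = 4(4 + 8/3) = 80/3; numerator = 3(27/238) + 1(57/154) = 930/1309; a_4 = (930/1309)/(80/3) = 279/10472
  n = 5: D(5) = 5(5 + 8/3) = 115/3; numerator = 3(279/10472) + 1(27/238) = 2025/10472; a_5 = (2025/10472)/(115/3) = 1215/240856

r = 2; a_0 = 1; a_1 = 9/11; a_2 = 57/154; a_3 = 27/238; a_4 = 279/10472; a_5 = 1215/240856


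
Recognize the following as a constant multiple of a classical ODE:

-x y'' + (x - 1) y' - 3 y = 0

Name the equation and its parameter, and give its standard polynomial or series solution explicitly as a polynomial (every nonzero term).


All three coefficients share the factor -1; dividing through by -1 gives  x y'' + (1 - x) y' + 3 y = 0.
This matches the Laguerre equation x y'' + (1 - x) y' + n y = 0 with n = 3; the polynomial solution is L_3(x).
With y = sum_k a_k x^k, matching x^k gives (k+1)k a_{k+1} + (k+1) a_{k+1} - k a_k + n a_k = 0, i.e. (k+1)^2 a_{k+1} = (k - n) a_k = (k - 3) a_k. The right side vanishes at k = 3, so the series terminates at degree 3.
Standard normalization L_n(0) = 1 gives a_0 = 1. Work upward with a_{k+1} = (k - 3) a_k / (k+1)^2:
  a_1 = (0 - 3)(1) / 1^2 = -3/1 = -3
  a_2 = (1 - 3)(-3) / 2^2 = 6/4 = 3/2
  a_3 = (2 - 3)(3/2) / 3^2 = (-3/2)/9 = -1/6
Hence L_3(x) = -x^3/6 + 3 x^2/2 - 3 x + 1.

L_3(x); series = -x^3/6 + 3 x^2/2 - 3 x + 1


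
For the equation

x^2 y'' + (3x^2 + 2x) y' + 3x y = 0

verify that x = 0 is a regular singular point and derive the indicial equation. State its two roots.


Divide by x^2 to reach normal form y'' + P_1(x) y' + P_2(x) y = 0 with P_1(x) = 3 + 2/x and P_2(x) = 3/x.
x = 0 is a singular point because the y'-coefficient 3 + 2/x has a pole at x = 0 and the y-coefficient 3/x has a pole at x = 0.
It is a regular singular point because x P_1(x) = p(x) = 3x + 2 and x^2 P_2(x) = q(x) = 3x are polynomials, hence analytic at x = 0.
p(0) = 2,  q(0) = 0.
Indicial equation: r(r-1) + p(0) r + q(0) = 0, i.e. r^2 + (p(0) - 1) r + q(0) = 0, i.e. r^2 + 1 r = 0.
Discriminant: (1)^2 - 4(0) = 1, so r = (-1 ± 1)/2.
Solving: r_1 = 0, r_2 = -1.

indicial: r^2 + 1 r = 0; roots r_1 = 0, r_2 = -1


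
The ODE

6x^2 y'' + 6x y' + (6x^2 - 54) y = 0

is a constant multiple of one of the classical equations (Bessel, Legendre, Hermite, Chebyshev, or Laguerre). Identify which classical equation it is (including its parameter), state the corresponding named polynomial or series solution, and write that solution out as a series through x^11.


All three coefficients share the factor 6; dividing through by 6 gives  x^2 y'' + x y' + (x^2 - 9) y = 0.
This matches the Bessel equation x^2 y'' + x y' + (x^2 - nu^2) y = 0 with nu^2 = 9, so nu = 3; the solution bounded at x = 0 is J_3(x).
Frobenius at x = 0: indicial roots ±nu; for r = nu the recurrence k(k + 2nu) c_k = -c_{k-2} gives the standard series J_nu(x) = sum_{k>=0} (-1)^k / (k! (k+nu)!) (x/2)^(2k+nu). Evaluate the first 5 terms:
  k = 0: (-1)^0 / (0! * 3! * 2^3) x^3 = 1/(1*6*8) x^3 = (1/48) x^3
  k = 1: (-1)^1 / (1! * 4! * 2^5) x^5 = -1/(1*24*32) x^5 = (-1/768) x^5
  k = 2: (-1)^2 / (2! * 5! * 2^7) x^7 = 1/(2*120*128) x^7 = (1/30720) x^7
  k = 3: (-1)^3 / (3! * 6! * 2^9) x^9 = -1/(6*720*512) x^9 = (-1/2211840) x^9
  k = 4: (-1)^4 / (4! * 7! * 2^11) x^11 = 1/(24*5040*2048) x^11 = (1/247726080) x^11
Hence J_3(x) = x^11/247726080 - x^9/2211840 + x^7/30720 - x^5/768 + x^3/48 + ....

J_3(x); series = x^11/247726080 - x^9/2211840 + x^7/30720 - x^5/768 + x^3/48


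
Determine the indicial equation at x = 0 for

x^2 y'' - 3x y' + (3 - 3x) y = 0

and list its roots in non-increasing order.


Divide by x^2 to reach normal form y'' + P_1(x) y' + P_2(x) y = 0 with P_1(x) = -3/x and P_2(x) = -3/x + 3/x^2.
x = 0 is a singular point because the y'-coefficient -3/x has a pole at x = 0 and the y-coefficient -3/x + 3/x^2 has a pole at x = 0.
It is a regular singular point because x P_1(x) = p(x) = -3 and x^2 P_2(x) = q(x) = 3 - 3x are polynomials, hence analytic at x = 0.
p(0) = -3,  q(0) = 3.
Indicial equation: r(r-1) + p(0) r + q(0) = 0, i.e. r^2 + (p(0) - 1) r + q(0) = 0, i.e. r^2 - 4 r + 3 = 0.
Discriminant: (-4)^2 - 4(3) = 4, so r = (4 ± 2)/2.
Solving: r_1 = 3, r_2 = 1.

indicial: r^2 - 4 r + 3 = 0; roots r_1 = 3, r_2 = 1


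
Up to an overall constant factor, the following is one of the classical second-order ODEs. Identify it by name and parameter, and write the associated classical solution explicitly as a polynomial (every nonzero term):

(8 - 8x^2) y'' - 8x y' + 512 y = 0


All three coefficients share the factor 8; dividing through by 8 gives  (1 - x^2) y'' - x y' + 64 y = 0.
This matches the Chebyshev equation (1 - x^2) y'' - x y' + n^2 y = 0 (note the -x y' term, not -2x y') with n^2 = 64, so n = 8; the polynomial solution is T_8(x).
With y = sum_k a_k x^k, matching x^k gives (k+2)(k+1) a_{k+2} = (k^2 - n^2) a_k = (k - 8)(k + 8) a_k. The right side vanishes at k = 8, so the series with the parity of 8 terminates at degree 8.
Standard normalization: leading coefficient of T_n is 2^(n-1), so a_8 = 2^7 = 128. Work downward with a_k = (k+1)(k+2) a_{k+2} / ((k - 8)(k + 8)):
  a_6 = (7)(8)(128) / ((6 - 8)(6 + 8)) = 7168/(-28) = -256
  a_4 = (5)(6)(-256) / ((4 - 8)(4 + 8)) = -7680/(-48) = 160
  a_2 = (3)(4)(160) / ((2 - 8)(2 + 8)) = 1920/(-60) = -32
  a_0 = (1)(2)(-32) / ((0 - 8)(0 + 8)) = -64/(-64) = 1
Hence T_8(x) = 128 x^8 - 256 x^6 + 160 x^4 - 32 x^2 + 1.

T_8(x); series = 128 x^8 - 256 x^6 + 160 x^4 - 32 x^2 + 1


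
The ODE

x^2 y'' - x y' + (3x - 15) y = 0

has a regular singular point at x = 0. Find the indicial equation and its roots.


Divide by x^2 to reach normal form y'' + P_1(x) y' + P_2(x) y = 0 with P_1(x) = -1/x and P_2(x) = 3/x - 15/x^2.
x = 0 is a singular point because the y'-coefficient -1/x has a pole at x = 0 and the y-coefficient 3/x - 15/x^2 has a pole at x = 0.
It is a regular singular point because x P_1(x) = p(x) = -1 and x^2 P_2(x) = q(x) = 3x - 15 are polynomials, hence analytic at x = 0.
p(0) = -1,  q(0) = -15.
Indicial equation: r(r-1) + p(0) r + q(0) = 0, i.e. r^2 + (p(0) - 1) r + q(0) = 0, i.e. r^2 - 2 r - 15 = 0.
Discriminant: (-2)^2 - 4(-15) = 64, so r = (2 ± 8)/2.
Solving: r_1 = 5, r_2 = -3.

indicial: r^2 - 2 r - 15 = 0; roots r_1 = 5, r_2 = -3


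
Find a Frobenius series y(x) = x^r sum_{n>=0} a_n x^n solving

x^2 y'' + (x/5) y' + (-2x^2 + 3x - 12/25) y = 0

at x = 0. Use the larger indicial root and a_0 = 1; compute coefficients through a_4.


Write in Frobenius form y'' + (p(x)/x) y' + (q(x)/x^2) y = 0:
  p(x) = 1/5,  q(x) = -2x^2 + 3x - 12/25.
Indicial equation: r(r-1) + (1/5) r + (-12/25) = 0 -> roots r_1 = 6/5, r_2 = -2/5.
Take r = r_1 = 6/5. Let y(x) = x^r sum_{n>=0} a_n x^n with a_0 = 1.
Substitute y = x^r sum a_n x^n and match x^{r+n}. The recurrence is
  D(n) a_n + 3 a_{n-1} - 2 a_{n-2} = 0,  where D(n) = (r+n)(r+n-1) + (1/5)(r+n) + (-12/25).
  a_n = [-3 a_{n-1} + 2 a_{n-2}] / D(n).
Since the indicial polynomial factors as (r - r_1)(r - r_2), D(n) = (r_1 + n - r_1)(r_1 + n - r_2) = n(n + 8/5).
Evaluating step by step (a_0 = 1):
  n = 1: D(1) = 1(1 + 8/5) = 13/5; numerator = -3(1) = -3; a_1 = (-3)/(13/5) = -15/13
  n = 2: D(2) = 2(2 + 8/5) = 36/5; numerator = -3(-15/13) + 2(1) = 71/13; a_2 = (71/13)/(36/5) = 355/468
  n = 3: D(3) = 3(3 + 8/5) = 69/5; numerator = -3(355/468) + 2(-15/13) = -55/12; a_3 = (-55/12)/(69/5) = -275/828
  n = 4: D(4) = 4(4 + 8/5) = 112/5; numerator = -3(-275/828) + 2(355/468) = 27055/10764; a_4 = (27055/10764)/(112/5) = 19325/172224

r = 6/5; a_0 = 1; a_1 = -15/13; a_2 = 355/468; a_3 = -275/828; a_4 = 19325/172224


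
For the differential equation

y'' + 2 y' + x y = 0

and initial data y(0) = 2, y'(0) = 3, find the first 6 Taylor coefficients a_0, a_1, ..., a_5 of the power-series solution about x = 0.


Ansatz: y(x) = sum_{n>=0} a_n x^n, so y'(x) = sum_{n>=1} n a_n x^(n-1) and y''(x) = sum_{n>=2} n(n-1) a_n x^(n-2).
Substitute into P(x) y'' + Q(x) y' + R(x) y = 0 with P(x) = 1, Q(x) = 2, R(x) = x, and match powers of x.
Initial conditions: a_0 = 2, a_1 = 3.
Setting the coefficient of each power of x to zero and solving order by order (substituting the coefficients already found):
  x^0: 2 a_2 + 2 a_1 = 0  ->  2 a_2 = -2 a_1 = -6  ->  a_2 = -3
  x^1: 6 a_3 + 4 a_2 + a_0 = 0  ->  6 a_3 = -4 a_2 - a_0 = 10  ->  a_3 = 5/3
  x^2: 12 a_4 + 6 a_3 + a_1 = 0  ->  12 a_4 = -6 a_3 - a_1 = -13  ->  a_4 = -13/12
  x^3: 20 a_5 + 8 a_4 + a_2 = 0  ->  20 a_5 = -8 a_4 - a_2 = 35/3  ->  a_5 = 7/12
Truncated series: y(x) = 2 + 3 x - 3 x^2 + (5/3) x^3 - (13/12) x^4 + (7/12) x^5 + O(x^6).

a_0 = 2; a_1 = 3; a_2 = -3; a_3 = 5/3; a_4 = -13/12; a_5 = 7/12


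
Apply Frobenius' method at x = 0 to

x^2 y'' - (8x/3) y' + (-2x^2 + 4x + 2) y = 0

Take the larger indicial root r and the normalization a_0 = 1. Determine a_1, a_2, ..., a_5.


Write in Frobenius form y'' + (p(x)/x) y' + (q(x)/x^2) y = 0:
  p(x) = -8/3,  q(x) = -2x^2 + 4x + 2.
Indicial equation: r(r-1) + (-8/3) r + (2) = 0 -> roots r_1 = 3, r_2 = 2/3.
Take r = r_1 = 3. Let y(x) = x^r sum_{n>=0} a_n x^n with a_0 = 1.
Substitute y = x^r sum a_n x^n and match x^{r+n}. The recurrence is
  D(n) a_n + 4 a_{n-1} - 2 a_{n-2} = 0,  where D(n) = (r+n)(r+n-1) + (-8/3)(r+n) + (2).
  a_n = [-4 a_{n-1} + 2 a_{n-2}] / D(n).
Since the indicial polynomial factors as (r - r_1)(r - r_2), D(n) = (r_1 + n - r_1)(r_1 + n - r_2) = n(n + 7/3).
Evaluating step by step (a_0 = 1):
  n = 1: D(1) = 1(1 + 7/3) = 10/3; numerator = -4(1) = -4; a_1 = (-4)/(10/3) = -6/5
  n = 2: D(2) = 2(2 + 7/3) = 26/3; numerator = -4(-6/5) + 2(1) = 34/5; a_2 = (34/5)/(26/3) = 51/65
  n = 3: D(3) = 3(3 + 7/3) = 16; numerator = -4(51/65) + 2(-6/5) = -72/13; a_3 = (-72/13)/(16) = -9/26
  n = 4: D(4) = 4(4 + 7/3) = 76/3; numerator = -4(-9/26) + 2(51/65) = 192/65; a_4 = (192/65)/(76/3) = 144/1235
  n = 5: D(5) = 5(5 + 7/3) = 110/3; numerator = -4(144/1235) + 2(-9/26) = -1431/1235; a_5 = (-1431/1235)/(110/3) = -4293/135850

r = 3; a_0 = 1; a_1 = -6/5; a_2 = 51/65; a_3 = -9/26; a_4 = 144/1235; a_5 = -4293/135850


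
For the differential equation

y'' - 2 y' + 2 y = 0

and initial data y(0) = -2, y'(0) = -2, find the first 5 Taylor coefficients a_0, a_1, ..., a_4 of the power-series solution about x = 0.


Ansatz: y(x) = sum_{n>=0} a_n x^n, so y'(x) = sum_{n>=1} n a_n x^(n-1) and y''(x) = sum_{n>=2} n(n-1) a_n x^(n-2).
Substitute into P(x) y'' + Q(x) y' + R(x) y = 0 with P(x) = 1, Q(x) = -2, R(x) = 2, and match powers of x.
Initial conditions: a_0 = -2, a_1 = -2.
Setting the coefficient of each power of x to zero and solving order by order (substituting the coefficients already found):
  x^0: 2 a_2 - 2 a_1 + 2 a_0 = 0  ->  2 a_2 = 2 a_1 - 2 a_0 = 0  ->  a_2 = 0
  x^1: 6 a_3 - 4 a_2 + 2 a_1 = 0  ->  6 a_3 = 4 a_2 - 2 a_1 = 4  ->  a_3 = 2/3
  x^2: 12 a_4 - 6 a_3 + 2 a_2 = 0  ->  12 a_4 = 6 a_3 - 2 a_2 = 4  ->  a_4 = 1/3
Truncated series: y(x) = -2 - 2 x + (2/3) x^3 + (1/3) x^4 + O(x^5).

a_0 = -2; a_1 = -2; a_2 = 0; a_3 = 2/3; a_4 = 1/3


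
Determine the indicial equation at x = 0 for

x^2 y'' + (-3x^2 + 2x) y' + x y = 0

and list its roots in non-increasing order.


Divide by x^2 to reach normal form y'' + P_1(x) y' + P_2(x) y = 0 with P_1(x) = -3 + 2/x and P_2(x) = 1/x.
x = 0 is a singular point because the y'-coefficient -3 + 2/x has a pole at x = 0 and the y-coefficient 1/x has a pole at x = 0.
It is a regular singular point because x P_1(x) = p(x) = 2 - 3x and x^2 P_2(x) = q(x) = x are polynomials, hence analytic at x = 0.
p(0) = 2,  q(0) = 0.
Indicial equation: r(r-1) + p(0) r + q(0) = 0, i.e. r^2 + (p(0) - 1) r + q(0) = 0, i.e. r^2 + 1 r = 0.
Discriminant: (1)^2 - 4(0) = 1, so r = (-1 ± 1)/2.
Solving: r_1 = 0, r_2 = -1.

indicial: r^2 + 1 r = 0; roots r_1 = 0, r_2 = -1


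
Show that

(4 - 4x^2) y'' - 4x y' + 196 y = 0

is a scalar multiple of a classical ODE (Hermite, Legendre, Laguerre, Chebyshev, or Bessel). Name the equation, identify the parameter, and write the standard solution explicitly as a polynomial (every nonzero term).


All three coefficients share the factor 4; dividing through by 4 gives  (1 - x^2) y'' - x y' + 49 y = 0.
This matches the Chebyshev equation (1 - x^2) y'' - x y' + n^2 y = 0 (note the -x y' term, not -2x y') with n^2 = 49, so n = 7; the polynomial solution is T_7(x).
With y = sum_k a_k x^k, matching x^k gives (k+2)(k+1) a_{k+2} = (k^2 - n^2) a_k = (k - 7)(k + 7) a_k. The right side vanishes at k = 7, so the series with the parity of 7 terminates at degree 7.
Standard normalization: leading coefficient of T_n is 2^(n-1), so a_7 = 2^6 = 64. Work downward with a_k = (k+1)(k+2) a_{k+2} / ((k - 7)(k + 7)):
  a_5 = (6)(7)(64) / ((5 - 7)(5 + 7)) = 2688/(-24) = -112
  a_3 = (4)(5)(-112) / ((3 - 7)(3 + 7)) = -2240/(-40) = 56
  a_1 = (2)(3)(56) / ((1 - 7)(1 + 7)) = 336/(-48) = -7
Hence T_7(x) = 64 x^7 - 112 x^5 + 56 x^3 - 7 x.

T_7(x); series = 64 x^7 - 112 x^5 + 56 x^3 - 7 x


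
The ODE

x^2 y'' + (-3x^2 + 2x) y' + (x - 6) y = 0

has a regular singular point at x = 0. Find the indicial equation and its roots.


Divide by x^2 to reach normal form y'' + P_1(x) y' + P_2(x) y = 0 with P_1(x) = -3 + 2/x and P_2(x) = 1/x - 6/x^2.
x = 0 is a singular point because the y'-coefficient -3 + 2/x has a pole at x = 0 and the y-coefficient 1/x - 6/x^2 has a pole at x = 0.
It is a regular singular point because x P_1(x) = p(x) = 2 - 3x and x^2 P_2(x) = q(x) = x - 6 are polynomials, hence analytic at x = 0.
p(0) = 2,  q(0) = -6.
Indicial equation: r(r-1) + p(0) r + q(0) = 0, i.e. r^2 + (p(0) - 1) r + q(0) = 0, i.e. r^2 + 1 r - 6 = 0.
Discriminant: (1)^2 - 4(-6) = 25, so r = (-1 ± 5)/2.
Solving: r_1 = 2, r_2 = -3.

indicial: r^2 + 1 r - 6 = 0; roots r_1 = 2, r_2 = -3


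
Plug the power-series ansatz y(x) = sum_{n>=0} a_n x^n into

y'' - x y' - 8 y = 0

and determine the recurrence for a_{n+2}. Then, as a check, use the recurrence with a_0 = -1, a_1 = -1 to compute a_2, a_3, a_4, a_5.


Substitute y = sum_n a_n x^n.
y''(x) has coefficient (n+2)(n+1) a_{n+2} at x^n;
-x y'(x) has coefficient -n a_n at x^n (shift);
-8 y(x) has coefficient -8 a_n at x^n.
Matching x^n: (n+2)(n+1) a_{n+2} + (-n - 8) a_n = 0.
Thus a_{n+2} = (n + 8) / ((n+1)(n+2)) * a_n.

Check with a_0 = -1, a_1 = -1 (apply the recurrence for n = 0, 1, 2, 3): a_0 = -1, a_1 = -1, a_2 = -4, a_3 = -3/2, a_4 = -10/3, a_5 = -33/40.

a_(n+2) = (n + 8) / ((n+1)(n+2)) * a_n; check: a_0 = -1, a_1 = -1, a_2 = -4, a_3 = -3/2, a_4 = -10/3, a_5 = -33/40


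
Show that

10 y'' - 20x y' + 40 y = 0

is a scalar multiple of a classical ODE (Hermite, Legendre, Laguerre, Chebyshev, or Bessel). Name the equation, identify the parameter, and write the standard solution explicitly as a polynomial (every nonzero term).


All three coefficients share the factor 10; dividing through by 10 gives  y'' - 2x y' + 4 y = 0.
This matches the Hermite equation y'' - 2x y' + 2n y = 0 with 2n = 4, so n = 2; the polynomial solution is H_2(x).
With y = sum_k a_k x^k, matching x^k gives (k+2)(k+1) a_{k+2} = 2(k - n) a_k = 2(k - 2) a_k. The right side vanishes at k = 2, so the series with the parity of 2 terminates at degree 2.
Standard normalization: leading coefficient of H_n is 2^n, so a_2 = 2^2 = 4. Work downward with a_k = (k+1)(k+2) a_{k+2} / (2(k - n)):
  a_0 = (1)(2)(4) / (2(0 - 2)) = 8/(-4) = -2
Hence H_2(x) = 4 x^2 - 2.

H_2(x); series = 4 x^2 - 2


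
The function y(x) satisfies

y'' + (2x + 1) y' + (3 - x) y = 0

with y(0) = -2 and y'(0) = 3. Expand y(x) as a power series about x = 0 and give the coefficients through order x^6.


Ansatz: y(x) = sum_{n>=0} a_n x^n, so y'(x) = sum_{n>=1} n a_n x^(n-1) and y''(x) = sum_{n>=2} n(n-1) a_n x^(n-2).
Substitute into P(x) y'' + Q(x) y' + R(x) y = 0 with P(x) = 1, Q(x) = 2x + 1, R(x) = 3 - x, and match powers of x.
Initial conditions: a_0 = -2, a_1 = 3.
Setting the coefficient of each power of x to zero and solving order by order (substituting the coefficients already found):
  x^0: 2 a_2 + a_1 + 3 a_0 = 0  ->  2 a_2 = -a_1 - 3 a_0 = 3  ->  a_2 = 3/2
  x^1: 6 a_3 + 2 a_2 + 5 a_1 - a_0 = 0  ->  6 a_3 = -2 a_2 - 5 a_1 + a_0 = -20  ->  a_3 = -10/3
  x^2: 12 a_4 + 3 a_3 + 7 a_2 - a_1 = 0  ->  12 a_4 = -3 a_3 - 7 a_2 + a_1 = 5/2  ->  a_4 = 5/24
  x^3: 20 a_5 + 4 a_4 + 9 a_3 - a_2 = 0  ->  20 a_5 = -4 a_4 - 9 a_3 + a_2 = 92/3  ->  a_5 = 23/15
  x^4: 30 a_6 + 5 a_5 + 11 a_4 - a_3 = 0  ->  30 a_6 = -5 a_5 - 11 a_4 + a_3 = -319/24  ->  a_6 = -319/720
Truncated series: y(x) = -2 + 3 x + (3/2) x^2 - (10/3) x^3 + (5/24) x^4 + (23/15) x^5 - (319/720) x^6 + O(x^7).

a_0 = -2; a_1 = 3; a_2 = 3/2; a_3 = -10/3; a_4 = 5/24; a_5 = 23/15; a_6 = -319/720


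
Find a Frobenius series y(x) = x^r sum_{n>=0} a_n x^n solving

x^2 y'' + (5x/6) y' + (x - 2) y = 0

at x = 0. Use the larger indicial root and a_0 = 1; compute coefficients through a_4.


Write in Frobenius form y'' + (p(x)/x) y' + (q(x)/x^2) y = 0:
  p(x) = 5/6,  q(x) = x - 2.
Indicial equation: r(r-1) + (5/6) r + (-2) = 0 -> roots r_1 = 3/2, r_2 = -4/3.
Take r = r_1 = 3/2. Let y(x) = x^r sum_{n>=0} a_n x^n with a_0 = 1.
Substitute y = x^r sum a_n x^n and match x^{r+n}. The recurrence is
  D(n) a_n + 1 a_{n-1} = 0,  where D(n) = (r+n)(r+n-1) + (5/6)(r+n) + (-2).
  a_n = -1 / D(n) * a_{n-1}.
Since the indicial polynomial factors as (r - r_1)(r - r_2), D(n) = (r_1 + n - r_1)(r_1 + n - r_2) = n(n + 17/6).
Evaluating step by step (a_0 = 1):
  n = 1: D(1) = 1(1 + 17/6) = 23/6; numerator = -1(1) = -1; a_1 = (-1)/(23/6) = -6/23
  n = 2: D(2) = 2(2 + 17/6) = 29/3; numerator = -1(-6/23) = 6/23; a_2 = (6/23)/(29/3) = 18/667
  n = 3: D(3) = 3(3 + 17/6) = 35/2; numerator = -1(18/667) = -18/667; a_3 = (-18/667)/(35/2) = -36/23345
  n = 4: D(4) = 4(4 + 17/6) = 82/3; numerator = -1(-36/23345) = 36/23345; a_4 = (36/23345)/(82/3) = 54/957145

r = 3/2; a_0 = 1; a_1 = -6/23; a_2 = 18/667; a_3 = -36/23345; a_4 = 54/957145


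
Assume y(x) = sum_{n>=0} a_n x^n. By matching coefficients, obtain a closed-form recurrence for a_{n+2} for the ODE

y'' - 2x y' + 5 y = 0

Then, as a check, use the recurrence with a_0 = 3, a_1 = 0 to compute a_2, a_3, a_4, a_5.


Substitute y = sum_n a_n x^n.
y''(x) has coefficient (n+2)(n+1) a_{n+2} at x^n;
-2 x y'(x) has coefficient -2 n a_n at x^n (shift);
5 y(x) has coefficient 5 a_n at x^n.
Matching x^n: (n+2)(n+1) a_{n+2} + (-2n + 5) a_n = 0.
Thus a_{n+2} = (2n - 5) / ((n+1)(n+2)) * a_n.

Check with a_0 = 3, a_1 = 0 (apply the recurrence for n = 0, 1, 2, 3): a_0 = 3, a_1 = 0, a_2 = -15/2, a_3 = 0, a_4 = 5/8, a_5 = 0.

a_(n+2) = (2n - 5) / ((n+1)(n+2)) * a_n; check: a_0 = 3, a_1 = 0, a_2 = -15/2, a_3 = 0, a_4 = 5/8, a_5 = 0


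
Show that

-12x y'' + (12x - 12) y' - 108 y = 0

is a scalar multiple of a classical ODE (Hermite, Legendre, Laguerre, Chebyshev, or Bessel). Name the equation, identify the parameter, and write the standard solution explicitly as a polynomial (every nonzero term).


All three coefficients share the factor -12; dividing through by -12 gives  x y'' + (1 - x) y' + 9 y = 0.
This matches the Laguerre equation x y'' + (1 - x) y' + n y = 0 with n = 9; the polynomial solution is L_9(x).
With y = sum_k a_k x^k, matching x^k gives (k+1)k a_{k+1} + (k+1) a_{k+1} - k a_k + n a_k = 0, i.e. (k+1)^2 a_{k+1} = (k - n) a_k = (k - 9) a_k. The right side vanishes at k = 9, so the series terminates at degree 9.
Standard normalization L_n(0) = 1 gives a_0 = 1. Work upward with a_{k+1} = (k - 9) a_k / (k+1)^2:
  a_1 = (0 - 9)(1) / 1^2 = -9/1 = -9
  a_2 = (1 - 9)(-9) / 2^2 = 72/4 = 18
  a_3 = (2 - 9)(18) / 3^2 = -126/9 = -14
  a_4 = (3 - 9)(-14) / 4^2 = 84/16 = 21/4
  a_5 = (4 - 9)(21/4) / 5^2 = (-105/4)/25 = -21/20
  a_6 = (5 - 9)(-21/20) / 6^2 = (21/5)/36 = 7/60
  a_7 = (6 - 9)(7/60) / 7^2 = (-7/20)/49 = -1/140
  a_8 = (7 - 9)(-1/140) / 8^2 = (1/70)/64 = 1/4480
  a_9 = (8 - 9)(1/4480) / 9^2 = (-1/4480)/81 = -1/362880
Hence L_9(x) = -x^9/362880 + x^8/4480 - x^7/140 + 7 x^6/60 - 21 x^5/20 + 21 x^4/4 - 14 x^3 + 18 x^2 - 9 x + 1.

L_9(x); series = -x^9/362880 + x^8/4480 - x^7/140 + 7 x^6/60 - 21 x^5/20 + 21 x^4/4 - 14 x^3 + 18 x^2 - 9 x + 1


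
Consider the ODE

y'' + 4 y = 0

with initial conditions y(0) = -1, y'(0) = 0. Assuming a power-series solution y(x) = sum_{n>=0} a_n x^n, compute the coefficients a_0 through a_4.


Ansatz: y(x) = sum_{n>=0} a_n x^n, so y'(x) = sum_{n>=1} n a_n x^(n-1) and y''(x) = sum_{n>=2} n(n-1) a_n x^(n-2).
Substitute into P(x) y'' + Q(x) y' + R(x) y = 0 with P(x) = 1, Q(x) = 0, R(x) = 4, and match powers of x.
Initial conditions: a_0 = -1, a_1 = 0.
Setting the coefficient of each power of x to zero and solving order by order (substituting the coefficients already found):
  x^0: 2 a_2 + 4 a_0 = 0  ->  2 a_2 = -4 a_0 = 4  ->  a_2 = 2
  x^1: 6 a_3 + 4 a_1 = 0  ->  6 a_3 = -4 a_1 = 0  ->  a_3 = 0
  x^2: 12 a_4 + 4 a_2 = 0  ->  12 a_4 = -4 a_2 = -8  ->  a_4 = -2/3
Truncated series: y(x) = -1 + 2 x^2 - (2/3) x^4 + O(x^5).

a_0 = -1; a_1 = 0; a_2 = 2; a_3 = 0; a_4 = -2/3


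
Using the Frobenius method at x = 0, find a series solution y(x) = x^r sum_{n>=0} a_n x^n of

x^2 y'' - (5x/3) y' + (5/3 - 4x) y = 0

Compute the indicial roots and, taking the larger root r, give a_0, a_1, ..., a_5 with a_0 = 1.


Write in Frobenius form y'' + (p(x)/x) y' + (q(x)/x^2) y = 0:
  p(x) = -5/3,  q(x) = 5/3 - 4x.
Indicial equation: r(r-1) + (-5/3) r + (5/3) = 0 -> roots r_1 = 5/3, r_2 = 1.
Take r = r_1 = 5/3. Let y(x) = x^r sum_{n>=0} a_n x^n with a_0 = 1.
Substitute y = x^r sum a_n x^n and match x^{r+n}. The recurrence is
  D(n) a_n - 4 a_{n-1} = 0,  where D(n) = (r+n)(r+n-1) + (-5/3)(r+n) + (5/3).
  a_n = 4 / D(n) * a_{n-1}.
Since the indicial polynomial factors as (r - r_1)(r - r_2), D(n) = (r_1 + n - r_1)(r_1 + n - r_2) = n(n + 2/3).
Evaluating step by step (a_0 = 1):
  n = 1: D(1) = 1(1 + 2/3) = 5/3; numerator = 4(1) = 4; a_1 = (4)/(5/3) = 12/5
  n = 2: D(2) = 2(2 + 2/3) = 16/3; numerator = 4(12/5) = 48/5; a_2 = (48/5)/(16/3) = 9/5
  n = 3: D(3) = 3(3 + 2/3) = 11; numerator = 4(9/5) = 36/5; a_3 = (36/5)/(11) = 36/55
  n = 4: D(4) = 4(4 + 2/3) = 56/3; numerator = 4(36/55) = 144/55; a_4 = (144/55)/(56/3) = 54/385
  n = 5: D(5) = 5(5 + 2/3) = 85/3; numerator = 4(54/385) = 216/385; a_5 = (216/385)/(85/3) = 648/32725

r = 5/3; a_0 = 1; a_1 = 12/5; a_2 = 9/5; a_3 = 36/55; a_4 = 54/385; a_5 = 648/32725


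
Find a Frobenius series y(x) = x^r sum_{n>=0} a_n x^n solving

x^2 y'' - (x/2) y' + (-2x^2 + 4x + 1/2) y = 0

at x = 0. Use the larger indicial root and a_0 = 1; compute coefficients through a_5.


Write in Frobenius form y'' + (p(x)/x) y' + (q(x)/x^2) y = 0:
  p(x) = -1/2,  q(x) = -2x^2 + 4x + 1/2.
Indicial equation: r(r-1) + (-1/2) r + (1/2) = 0 -> roots r_1 = 1, r_2 = 1/2.
Take r = r_1 = 1. Let y(x) = x^r sum_{n>=0} a_n x^n with a_0 = 1.
Substitute y = x^r sum a_n x^n and match x^{r+n}. The recurrence is
  D(n) a_n + 4 a_{n-1} - 2 a_{n-2} = 0,  where D(n) = (r+n)(r+n-1) + (-1/2)(r+n) + (1/2).
  a_n = [-4 a_{n-1} + 2 a_{n-2}] / D(n).
Since the indicial polynomial factors as (r - r_1)(r - r_2), D(n) = (r_1 + n - r_1)(r_1 + n - r_2) = n(n + 1/2).
Evaluating step by step (a_0 = 1):
  n = 1: D(1) = 1(1 + 1/2) = 3/2; numerator = -4(1) = -4; a_1 = (-4)/(3/2) = -8/3
  n = 2: D(2) = 2(2 + 1/2) = 5; numerator = -4(-8/3) + 2(1) = 38/3; a_2 = (38/3)/(5) = 38/15
  n = 3: D(3) = 3(3 + 1/2) = 21/2; numerator = -4(38/15) + 2(-8/3) = -232/15; a_3 = (-232/15)/(21/2) = -464/315
  n = 4: D(4) = 4(4 + 1/2) = 18; numerator = -4(-464/315) + 2(38/15) = 3452/315; a_4 = (3452/315)/(18) = 1726/2835
  n = 5: D(5) = 5(5 + 1/2) = 55/2; numerator = -4(1726/2835) + 2(-464/315) = -15256/2835; a_5 = (-15256/2835)/(55/2) = -30512/155925

r = 1; a_0 = 1; a_1 = -8/3; a_2 = 38/15; a_3 = -464/315; a_4 = 1726/2835; a_5 = -30512/155925


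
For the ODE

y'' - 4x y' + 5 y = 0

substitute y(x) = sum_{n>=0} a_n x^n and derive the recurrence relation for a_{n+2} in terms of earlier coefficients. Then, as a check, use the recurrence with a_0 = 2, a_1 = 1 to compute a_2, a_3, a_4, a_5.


Substitute y = sum_n a_n x^n.
y''(x) has coefficient (n+2)(n+1) a_{n+2} at x^n;
-4 x y'(x) has coefficient -4 n a_n at x^n (shift);
5 y(x) has coefficient 5 a_n at x^n.
Matching x^n: (n+2)(n+1) a_{n+2} + (-4n + 5) a_n = 0.
Thus a_{n+2} = (4n - 5) / ((n+1)(n+2)) * a_n.

Check with a_0 = 2, a_1 = 1 (apply the recurrence for n = 0, 1, 2, 3): a_0 = 2, a_1 = 1, a_2 = -5, a_3 = -1/6, a_4 = -5/4, a_5 = -7/120.

a_(n+2) = (4n - 5) / ((n+1)(n+2)) * a_n; check: a_0 = 2, a_1 = 1, a_2 = -5, a_3 = -1/6, a_4 = -5/4, a_5 = -7/120


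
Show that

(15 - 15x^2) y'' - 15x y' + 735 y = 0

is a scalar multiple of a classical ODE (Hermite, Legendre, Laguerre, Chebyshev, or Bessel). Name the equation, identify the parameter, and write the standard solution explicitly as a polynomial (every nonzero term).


All three coefficients share the factor 15; dividing through by 15 gives  (1 - x^2) y'' - x y' + 49 y = 0.
This matches the Chebyshev equation (1 - x^2) y'' - x y' + n^2 y = 0 (note the -x y' term, not -2x y') with n^2 = 49, so n = 7; the polynomial solution is T_7(x).
With y = sum_k a_k x^k, matching x^k gives (k+2)(k+1) a_{k+2} = (k^2 - n^2) a_k = (k - 7)(k + 7) a_k. The right side vanishes at k = 7, so the series with the parity of 7 terminates at degree 7.
Standard normalization: leading coefficient of T_n is 2^(n-1), so a_7 = 2^6 = 64. Work downward with a_k = (k+1)(k+2) a_{k+2} / ((k - 7)(k + 7)):
  a_5 = (6)(7)(64) / ((5 - 7)(5 + 7)) = 2688/(-24) = -112
  a_3 = (4)(5)(-112) / ((3 - 7)(3 + 7)) = -2240/(-40) = 56
  a_1 = (2)(3)(56) / ((1 - 7)(1 + 7)) = 336/(-48) = -7
Hence T_7(x) = 64 x^7 - 112 x^5 + 56 x^3 - 7 x.

T_7(x); series = 64 x^7 - 112 x^5 + 56 x^3 - 7 x


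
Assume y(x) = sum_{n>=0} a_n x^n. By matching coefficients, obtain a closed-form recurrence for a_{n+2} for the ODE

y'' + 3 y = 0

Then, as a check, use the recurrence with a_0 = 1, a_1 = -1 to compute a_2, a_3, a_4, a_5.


Substitute y = sum_n a_n x^n into y'' + (const) y = 0.
y''(x) = sum_{n>=0} (n+2)(n+1) a_{n+2} x^n.
The ODE becomes sum_n [(n+2)(n+1) a_{n+2} + 3 a_n] x^n = 0.
Setting each coefficient to zero gives the recurrence:
  (n+2)(n+1) a_{n+2} + 3 a_n = 0,
  a_{n+2} = -3 / ((n+1)(n+2)) a_n.

Check with a_0 = 1, a_1 = -1 (apply the recurrence for n = 0, 1, 2, 3): a_0 = 1, a_1 = -1, a_2 = -3/2, a_3 = 1/2, a_4 = 3/8, a_5 = -3/40.

a_{n+2} = -3/((n+1)(n+2)) * a_n; check: a_0 = 1, a_1 = -1, a_2 = -3/2, a_3 = 1/2, a_4 = 3/8, a_5 = -3/40


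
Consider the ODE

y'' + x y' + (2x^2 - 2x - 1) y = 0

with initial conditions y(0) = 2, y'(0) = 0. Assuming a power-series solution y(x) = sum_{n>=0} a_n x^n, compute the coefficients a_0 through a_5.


Ansatz: y(x) = sum_{n>=0} a_n x^n, so y'(x) = sum_{n>=1} n a_n x^(n-1) and y''(x) = sum_{n>=2} n(n-1) a_n x^(n-2).
Substitute into P(x) y'' + Q(x) y' + R(x) y = 0 with P(x) = 1, Q(x) = x, R(x) = 2x^2 - 2x - 1, and match powers of x.
Initial conditions: a_0 = 2, a_1 = 0.
Setting the coefficient of each power of x to zero and solving order by order (substituting the coefficients already found):
  x^0: 2 a_2 - a_0 = 0  ->  2 a_2 = a_0 = 2  ->  a_2 = 1
  x^1: 6 a_3 - 2 a_0 = 0  ->  6 a_3 = 2 a_0 = 4  ->  a_3 = 2/3
  x^2: 12 a_4 + a_2 - 2 a_1 + 2 a_0 = 0  ->  12 a_4 = -a_2 + 2 a_1 - 2 a_0 = -5  ->  a_4 = -5/12
  x^3: 20 a_5 + 2 a_3 - 2 a_2 + 2 a_1 = 0  ->  20 a_5 = -2 a_3 + 2 a_2 - 2 a_1 = 2/3  ->  a_5 = 1/30
Truncated series: y(x) = 2 + x^2 + (2/3) x^3 - (5/12) x^4 + (1/30) x^5 + O(x^6).

a_0 = 2; a_1 = 0; a_2 = 1; a_3 = 2/3; a_4 = -5/12; a_5 = 1/30


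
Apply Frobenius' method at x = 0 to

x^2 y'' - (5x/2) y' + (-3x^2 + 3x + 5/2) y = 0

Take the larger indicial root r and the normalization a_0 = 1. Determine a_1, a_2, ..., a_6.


Write in Frobenius form y'' + (p(x)/x) y' + (q(x)/x^2) y = 0:
  p(x) = -5/2,  q(x) = -3x^2 + 3x + 5/2.
Indicial equation: r(r-1) + (-5/2) r + (5/2) = 0 -> roots r_1 = 5/2, r_2 = 1.
Take r = r_1 = 5/2. Let y(x) = x^r sum_{n>=0} a_n x^n with a_0 = 1.
Substitute y = x^r sum a_n x^n and match x^{r+n}. The recurrence is
  D(n) a_n + 3 a_{n-1} - 3 a_{n-2} = 0,  where D(n) = (r+n)(r+n-1) + (-5/2)(r+n) + (5/2).
  a_n = [-3 a_{n-1} + 3 a_{n-2}] / D(n).
Since the indicial polynomial factors as (r - r_1)(r - r_2), D(n) = (r_1 + n - r_1)(r_1 + n - r_2) = n(n + 3/2).
Evaluating step by step (a_0 = 1):
  n = 1: D(1) = 1(1 + 3/2) = 5/2; numerator = -3(1) = -3; a_1 = (-3)/(5/2) = -6/5
  n = 2: D(2) = 2(2 + 3/2) = 7; numerator = -3(-6/5) + 3(1) = 33/5; a_2 = (33/5)/(7) = 33/35
  n = 3: D(3) = 3(3 + 3/2) = 27/2; numerator = -3(33/35) + 3(-6/5) = -45/7; a_3 = (-45/7)/(27/2) = -10/21
  n = 4: D(4) = 4(4 + 3/2) = 22; numerator = -3(-10/21) + 3(33/35) = 149/35; a_4 = (149/35)/(22) = 149/770
  n = 5: D(5) = 5(5 + 3/2) = 65/2; numerator = -3(149/770) + 3(-10/21) = -221/110; a_5 = (-221/110)/(65/2) = -17/275
  n = 6: D(6) = 6(6 + 3/2) = 45; numerator = -3(-17/275) + 3(149/770) = 2949/3850; a_6 = (2949/3850)/(45) = 983/57750

r = 5/2; a_0 = 1; a_1 = -6/5; a_2 = 33/35; a_3 = -10/21; a_4 = 149/770; a_5 = -17/275; a_6 = 983/57750


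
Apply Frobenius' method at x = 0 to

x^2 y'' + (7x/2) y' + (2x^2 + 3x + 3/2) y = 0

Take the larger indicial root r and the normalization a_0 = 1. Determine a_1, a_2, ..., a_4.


Write in Frobenius form y'' + (p(x)/x) y' + (q(x)/x^2) y = 0:
  p(x) = 7/2,  q(x) = 2x^2 + 3x + 3/2.
Indicial equation: r(r-1) + (7/2) r + (3/2) = 0 -> roots r_1 = -1, r_2 = -3/2.
Take r = r_1 = -1. Let y(x) = x^r sum_{n>=0} a_n x^n with a_0 = 1.
Substitute y = x^r sum a_n x^n and match x^{r+n}. The recurrence is
  D(n) a_n + 3 a_{n-1} + 2 a_{n-2} = 0,  where D(n) = (r+n)(r+n-1) + (7/2)(r+n) + (3/2).
  a_n = [-3 a_{n-1} - 2 a_{n-2}] / D(n).
Since the indicial polynomial factors as (r - r_1)(r - r_2), D(n) = (r_1 + n - r_1)(r_1 + n - r_2) = n(n + 1/2).
Evaluating step by step (a_0 = 1):
  n = 1: D(1) = 1(1 + 1/2) = 3/2; numerator = -3(1) = -3; a_1 = (-3)/(3/2) = -2
  n = 2: D(2) = 2(2 + 1/2) = 5; numerator = -3(-2) - 2(1) = 4; a_2 = (4)/(5) = 4/5
  n = 3: D(3) = 3(3 + 1/2) = 21/2; numerator = -3(4/5) - 2(-2) = 8/5; a_3 = (8/5)/(21/2) = 16/105
  n = 4: D(4) = 4(4 + 1/2) = 18; numerator = -3(16/105) - 2(4/5) = -72/35; a_4 = (-72/35)/(18) = -4/35

r = -1; a_0 = 1; a_1 = -2; a_2 = 4/5; a_3 = 16/105; a_4 = -4/35
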